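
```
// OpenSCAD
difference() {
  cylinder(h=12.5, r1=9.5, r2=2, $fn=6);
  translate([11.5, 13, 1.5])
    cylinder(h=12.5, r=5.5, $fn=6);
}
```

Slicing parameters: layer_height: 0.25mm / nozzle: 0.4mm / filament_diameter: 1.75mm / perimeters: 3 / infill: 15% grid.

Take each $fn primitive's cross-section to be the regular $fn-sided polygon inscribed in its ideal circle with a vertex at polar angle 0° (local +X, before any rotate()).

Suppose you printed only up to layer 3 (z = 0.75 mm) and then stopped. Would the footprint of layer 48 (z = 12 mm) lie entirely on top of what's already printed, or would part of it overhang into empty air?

Compare the two slices. At z = 0.75: the cone contributes a regular 6-gon of circumradius 9.050 (interpolated between r1=9.5 and r2=2 at t=0.060) (area = (6/2)·9.050²·sin(360°/6) = 212.79 mm²); the cylinder at (11.5, 13) is not intersected at this z (z outside [1.5, 14]); Subtracting the remaining from the first: none of the subtracted shapes is present at this height, so the cone is unchanged — area = 212.79 mm². At z = 12: the cone (r1=9.5→r2=2) has section circumradius 2.300 here — a regular 6-gon (area = (6/2)·2.300²·sin(360°/6) = 13.74 mm²); the cylinder at (11.5, 13): section is a regular 6-gon, circumradius r=5.5 (area = (6/2)·5.500²·sin(360°/6) = 78.59 mm²); After the difference (first − rest): starting from the cone (13.74 mm²), the r=5.5 cylinder at (11.5, 13) misses the remaining region (no effect) — area = 13.74 mm². Checking containment: the cross-section at z = 12 is a subset of the cross-section at z = 0.75.

entirely on top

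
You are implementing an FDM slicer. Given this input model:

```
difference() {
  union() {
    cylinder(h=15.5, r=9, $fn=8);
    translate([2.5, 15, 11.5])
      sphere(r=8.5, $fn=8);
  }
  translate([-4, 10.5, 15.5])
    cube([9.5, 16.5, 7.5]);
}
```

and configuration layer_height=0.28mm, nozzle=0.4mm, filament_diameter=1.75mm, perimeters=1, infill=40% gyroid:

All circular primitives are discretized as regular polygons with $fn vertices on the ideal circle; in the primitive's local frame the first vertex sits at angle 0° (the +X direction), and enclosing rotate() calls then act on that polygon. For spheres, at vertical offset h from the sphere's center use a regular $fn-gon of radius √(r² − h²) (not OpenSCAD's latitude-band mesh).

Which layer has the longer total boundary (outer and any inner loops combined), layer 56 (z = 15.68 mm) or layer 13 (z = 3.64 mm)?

Layer 56 (z = 15.68): the cylinder is absent (z outside [0, 15.5]); the r=8.5 sphere at (2.5, 15) slices to a regular 8-gon of circumradius 7.401 (√(r²−h²) with h=4.18 from center) (perimeter = 2·8·7.401·sin(180°/8) = 45.32 mm); Merging all regions: only the r=8.5 sphere at (2.5, 15) is present, so the union is just that shape — boundary = 45.32 mm; the 9.5×16.5 cube at (-4, 10.5) contributes its full rectangle (perimeter 52.00 mm); After the difference (first − rest): starting from that combined region, the 9.5×16.5 cube at (-4, 10.5) partially overlaps it — only the 99.72 mm² overlap (of its 156.75 mm²) is removed, clipping the outline — boundary = 54.13 mm. So its perimeter = 54.13 mm. Layer 13 (z = 3.64): the r=9 cylinder gives a regular 8-gon of circumradius 9 (constant along its height) (perimeter = 2·8·9.000·sin(180°/8) = 55.11 mm); the r=8.5 sphere at (2.5, 15) slices to a regular 8-gon of circumradius 3.236 (√(r²−h²) with h=7.86 from center) (perimeter = 2·8·3.236·sin(180°/8) = 19.81 mm); Taking the union: the 2 present regions are separate (no shared area or edge), so areas and boundary lengths simply add and each stays a separate island — boundary = 74.92 mm; the cube at (-4, 10.5) does not reach this height (z outside [15.5, 23]); After the difference (first − rest): none of the subtracted shapes is present at this height, so that combined region is unchanged — boundary = 74.92 mm. So its perimeter = 74.92 mm. Layer 13 is larger (74.92 vs 54.13 mm).

layer 13 (z = 3.64 mm)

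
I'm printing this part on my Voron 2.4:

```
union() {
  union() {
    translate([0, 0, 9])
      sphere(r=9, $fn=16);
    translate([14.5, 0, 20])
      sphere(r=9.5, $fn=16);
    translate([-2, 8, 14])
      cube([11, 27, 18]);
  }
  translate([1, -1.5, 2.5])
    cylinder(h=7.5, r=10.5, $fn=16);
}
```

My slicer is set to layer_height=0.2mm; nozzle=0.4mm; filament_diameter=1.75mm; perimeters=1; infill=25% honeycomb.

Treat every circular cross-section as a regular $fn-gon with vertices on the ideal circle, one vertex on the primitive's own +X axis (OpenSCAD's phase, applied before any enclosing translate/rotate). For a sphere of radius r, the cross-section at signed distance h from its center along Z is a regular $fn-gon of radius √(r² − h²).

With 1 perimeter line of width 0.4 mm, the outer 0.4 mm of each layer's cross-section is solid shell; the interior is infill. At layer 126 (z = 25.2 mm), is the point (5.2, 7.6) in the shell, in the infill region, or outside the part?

At z = 25.2 mm: the sphere is not intersected at this z (|z−center|=16.200 > r=9); the r=9.5 sphere at (14.5, 0) contributes a regular 16-gon of circumradius √(9.5²−5.2²) = 7.950; the 11×27 cube at (-2, 8) contributes its full rectangle; Merging all regions: the 2 present regions are separate (no shared area or edge), so areas and boundary lengths simply add and each stays a separate island — 2 connected regions; the cylinder at (1, -1.5) does not reach this height (z outside [2.5, 10]); Taking the union: only that combined region is present, so the union is just that shape — 2 connected regions. Overall, the cross-section has 2 separate islands. The nearest boundary edge runs (9.00, 8.00)→(-2.00, 8.00); distance from the point to it = 0.40 mm. The point is not inside any of the regions above, so it lies outside the cross-section (0.40 mm from the nearest boundary).

outside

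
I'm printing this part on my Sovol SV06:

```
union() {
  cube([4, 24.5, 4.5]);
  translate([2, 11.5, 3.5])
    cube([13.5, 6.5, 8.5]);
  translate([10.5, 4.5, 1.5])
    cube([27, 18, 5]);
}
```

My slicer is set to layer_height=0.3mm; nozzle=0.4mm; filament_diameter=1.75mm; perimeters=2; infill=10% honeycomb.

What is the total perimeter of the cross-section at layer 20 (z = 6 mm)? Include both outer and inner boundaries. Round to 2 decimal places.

At z = 6 mm: the cube is not intersected at this z (z outside [0, 4.5]); the 13.5×6.5 cube at (2, 11.5) contributes its full rectangle (perimeter 40.00 mm); the cube at (10.5, 4.5) is present — its section is the full 27×18 rectangle (perimeter 90.00 mm); Merging all regions: the regions partially overlap (shared area 32.50 mm²), so the edge portions inside another operand are dropped and the merged outline is re-measured after clipping — boundary = 107.00 mm. Overall, the cross-section is a single solid region. Total boundary length (outer) = 107.00 mm.

107.00 mm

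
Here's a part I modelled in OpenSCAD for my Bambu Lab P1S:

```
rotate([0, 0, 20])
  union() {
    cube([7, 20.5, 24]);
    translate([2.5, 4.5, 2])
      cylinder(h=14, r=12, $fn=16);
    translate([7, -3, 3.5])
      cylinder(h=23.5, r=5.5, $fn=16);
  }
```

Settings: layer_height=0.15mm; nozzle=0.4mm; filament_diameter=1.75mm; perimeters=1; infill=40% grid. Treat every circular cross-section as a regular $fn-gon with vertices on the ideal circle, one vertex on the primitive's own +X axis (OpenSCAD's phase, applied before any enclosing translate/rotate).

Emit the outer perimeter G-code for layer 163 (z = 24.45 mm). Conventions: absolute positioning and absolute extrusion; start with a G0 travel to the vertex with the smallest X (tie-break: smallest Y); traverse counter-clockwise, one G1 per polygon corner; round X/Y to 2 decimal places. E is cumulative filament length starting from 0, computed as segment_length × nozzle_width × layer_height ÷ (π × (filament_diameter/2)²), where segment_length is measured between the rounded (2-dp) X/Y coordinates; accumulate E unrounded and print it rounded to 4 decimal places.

G0 X2.11 Y-0.19 Z24.45
G1 X2.44 Y-2.31 E0.0535
G1 X3.55 Y-4.14 E0.1069
G1 X5.28 Y-5.41 E0.1604
G1 X7.36 Y-5.92 E0.2139
G1 X9.49 Y-5.59 E0.2676
G1 X11.32 Y-4.48 E0.3210
G1 X12.59 Y-2.75 E0.3746
G1 X13.10 Y-0.66 E0.4282
G1 X12.77 Y1.46 E0.4817
G1 X11.66 Y3.29 E0.5351
G1 X9.93 Y4.56 E0.5887
G1 X7.84 Y5.07 E0.6423
G1 X5.72 Y4.74 E0.6959
G1 X3.89 Y3.63 E0.7492
G1 X2.62 Y1.90 E0.8028
G1 X2.11 Y-0.19 E0.8564

At z = 24.45 mm: the cube is not intersected at this z (z outside [0, 24]); the cylinder at (2.5, 4.5) does not reach this height (z outside [2, 16]); the cylinder at (7, -3): section is a regular 16-gon, circumradius r=5.5; Taking the union: only the r=5.5 cylinder at (7, -3) is present, so the union is just that shape — 1 connected region; (whole slice rotated 20° about Z — lengths, areas and connectivity unchanged). The outline is a single polygon with 16 vertices. Extrusion per mm of travel: 0.4 × 0.15 / (π × 0.875²) = 0.024945. Accumulating E over each segment gives final E = 0.8564.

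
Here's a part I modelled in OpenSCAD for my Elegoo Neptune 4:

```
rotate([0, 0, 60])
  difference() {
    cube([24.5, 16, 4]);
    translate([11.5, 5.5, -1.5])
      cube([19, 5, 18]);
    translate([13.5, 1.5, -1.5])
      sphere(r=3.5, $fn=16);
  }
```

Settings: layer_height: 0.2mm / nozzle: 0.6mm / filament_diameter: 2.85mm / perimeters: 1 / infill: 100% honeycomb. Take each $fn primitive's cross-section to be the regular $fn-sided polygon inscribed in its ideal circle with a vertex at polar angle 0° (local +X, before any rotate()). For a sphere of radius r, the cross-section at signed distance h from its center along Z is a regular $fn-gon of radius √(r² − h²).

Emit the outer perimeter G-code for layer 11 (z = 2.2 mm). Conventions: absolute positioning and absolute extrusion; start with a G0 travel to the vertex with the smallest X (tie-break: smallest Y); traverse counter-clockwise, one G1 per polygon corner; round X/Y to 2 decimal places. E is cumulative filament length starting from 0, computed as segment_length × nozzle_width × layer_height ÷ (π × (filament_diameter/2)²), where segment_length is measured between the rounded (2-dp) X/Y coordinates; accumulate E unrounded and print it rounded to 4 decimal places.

At z = 2.2 mm: the 24.5×16 cube contributes its full rectangle; the cube at (11.5, 5.5) is present — its section is the full 19×5 rectangle; the sphere at (13.5, 1.5) does not reach this height (|z−center|=3.700 > r=3.5); Subtracting the remaining from the first: starting from the 24.5×16 cube, the 19×5 cube at (11.5, 5.5) partially overlaps it — only the 65.00 mm² overlap (of its 95.00 mm²) is removed, clipping the outline — 1 connected region; (rotated 60° about Z; rotation is an isometry so areas/perimeters/island counts are preserved). The outline is a single polygon with 8 vertices. Extrusion per mm of travel: 0.6 × 0.2 / (π × 1.425²) = 0.018811. Accumulating E over each segment gives final E = 2.0130.

G0 X-13.86 Y8.00 Z2.20
G1 X0.00 Y0.00 E0.3010
G1 X12.25 Y21.22 E0.7619
G1 X7.49 Y23.97 E0.8653
G1 X0.99 Y12.71 E1.1099
G1 X-3.34 Y15.21 E1.2039
G1 X3.16 Y26.47 E1.4485
G1 X-1.61 Y29.22 E1.5521
G1 X-13.86 Y8.00 E2.0130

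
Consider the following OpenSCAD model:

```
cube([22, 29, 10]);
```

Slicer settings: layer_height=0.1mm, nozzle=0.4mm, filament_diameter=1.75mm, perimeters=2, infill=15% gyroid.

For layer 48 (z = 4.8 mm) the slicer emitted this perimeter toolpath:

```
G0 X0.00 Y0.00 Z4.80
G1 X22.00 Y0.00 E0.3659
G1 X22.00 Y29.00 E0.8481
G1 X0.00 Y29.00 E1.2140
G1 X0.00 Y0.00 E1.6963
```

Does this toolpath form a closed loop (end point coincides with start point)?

yes

Start point (G0): (0.00, 0.00). End point (last G1): the path returns to the start — closed.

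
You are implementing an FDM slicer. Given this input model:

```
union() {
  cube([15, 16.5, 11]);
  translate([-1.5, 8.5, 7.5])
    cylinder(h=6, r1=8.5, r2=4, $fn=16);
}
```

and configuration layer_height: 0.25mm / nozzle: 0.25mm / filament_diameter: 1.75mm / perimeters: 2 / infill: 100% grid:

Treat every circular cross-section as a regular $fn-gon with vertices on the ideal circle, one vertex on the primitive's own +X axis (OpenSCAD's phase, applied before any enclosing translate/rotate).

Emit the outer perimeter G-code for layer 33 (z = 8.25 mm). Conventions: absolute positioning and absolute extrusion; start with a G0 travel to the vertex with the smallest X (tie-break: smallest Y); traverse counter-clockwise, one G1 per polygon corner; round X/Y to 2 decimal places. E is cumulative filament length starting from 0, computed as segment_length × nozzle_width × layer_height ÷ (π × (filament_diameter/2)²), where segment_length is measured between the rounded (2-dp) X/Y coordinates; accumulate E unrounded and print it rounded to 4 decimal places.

At z = 8.25 mm: the cube is present — its section is the full 15×16.5 rectangle; the cone at (-1.5, 8.5) contributes a regular 16-gon of circumradius 7.938 (interpolated between r1=8.5 and r2=4 at t=0.125); Merging all regions: the regions partially overlap (shared area 73.08 mm²), so overlapping operands fuse into one piece — 1 connected region. The outline is a single polygon with 15 vertices. Extrusion per mm of travel: 0.25 × 0.25 / (π × 0.875²) = 0.025984. Accumulating E over each segment gives final E = 1.9632.

G0 X-9.44 Y8.50 Z8.25
G1 X-8.83 Y5.46 E0.0806
G1 X-7.11 Y2.89 E0.1609
G1 X-4.54 Y1.17 E0.2413
G1 X-1.50 Y0.56 E0.3218
G1 X0.00 Y0.86 E0.3616
G1 X0.00 Y0.00 E0.3839
G1 X15.00 Y0.00 E0.7737
G1 X15.00 Y16.50 E1.2025
G1 X0.00 Y16.50 E1.5922
G1 X0.00 Y16.14 E1.6016
G1 X-1.50 Y16.44 E1.6413
G1 X-4.54 Y15.83 E1.7219
G1 X-7.11 Y14.11 E1.8022
G1 X-8.83 Y11.54 E1.8826
G1 X-9.44 Y8.50 E1.9632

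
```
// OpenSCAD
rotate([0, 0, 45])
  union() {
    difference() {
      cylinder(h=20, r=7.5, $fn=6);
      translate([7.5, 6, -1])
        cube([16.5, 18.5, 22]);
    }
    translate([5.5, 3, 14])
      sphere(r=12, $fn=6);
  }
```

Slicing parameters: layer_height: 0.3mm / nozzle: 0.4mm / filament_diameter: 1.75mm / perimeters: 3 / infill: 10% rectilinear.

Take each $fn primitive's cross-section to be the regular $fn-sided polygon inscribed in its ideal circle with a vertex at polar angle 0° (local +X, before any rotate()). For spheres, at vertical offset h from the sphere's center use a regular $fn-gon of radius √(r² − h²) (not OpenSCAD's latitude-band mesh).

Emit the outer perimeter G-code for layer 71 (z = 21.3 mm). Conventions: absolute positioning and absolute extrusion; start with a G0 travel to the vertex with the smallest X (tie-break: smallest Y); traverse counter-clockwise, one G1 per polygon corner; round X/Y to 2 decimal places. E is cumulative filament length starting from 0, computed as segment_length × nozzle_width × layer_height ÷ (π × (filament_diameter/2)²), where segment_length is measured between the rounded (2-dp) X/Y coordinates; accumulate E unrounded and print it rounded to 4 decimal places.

G0 X-7.43 Y8.48 Z21.30
G1 X-4.97 Y-0.72 E0.4751
G1 X4.23 Y-3.19 E0.9504
G1 X10.97 Y3.55 E1.4259
G1 X8.50 Y12.75 E1.9011
G1 X-0.70 Y15.21 E2.3763
G1 X-7.43 Y8.48 E2.8511

At z = 21.3 mm: the cylinder does not reach this height (z outside [0, 20]); the cube at (7.5, 6) does not reach this height (z outside [-1, 21]); Subtracting the remaining from the first: the first operand is absent here, so nothing remains; the sphere at (5.5, 3): section is a regular 6-gon, circumradius = √(r²−h²) = √(12²−7.3²) = 9.524; Combining (union): only the r=12 sphere at (5.5, 3) is present, so the union is just that shape — 1 connected region; (whole slice rotated 45° about Z — lengths, areas and connectivity unchanged). The outline is a single polygon with 6 vertices. Extrusion per mm of travel: 0.4 × 0.3 / (π × 0.875²) = 0.049890. Accumulating E over each segment gives final E = 2.8511.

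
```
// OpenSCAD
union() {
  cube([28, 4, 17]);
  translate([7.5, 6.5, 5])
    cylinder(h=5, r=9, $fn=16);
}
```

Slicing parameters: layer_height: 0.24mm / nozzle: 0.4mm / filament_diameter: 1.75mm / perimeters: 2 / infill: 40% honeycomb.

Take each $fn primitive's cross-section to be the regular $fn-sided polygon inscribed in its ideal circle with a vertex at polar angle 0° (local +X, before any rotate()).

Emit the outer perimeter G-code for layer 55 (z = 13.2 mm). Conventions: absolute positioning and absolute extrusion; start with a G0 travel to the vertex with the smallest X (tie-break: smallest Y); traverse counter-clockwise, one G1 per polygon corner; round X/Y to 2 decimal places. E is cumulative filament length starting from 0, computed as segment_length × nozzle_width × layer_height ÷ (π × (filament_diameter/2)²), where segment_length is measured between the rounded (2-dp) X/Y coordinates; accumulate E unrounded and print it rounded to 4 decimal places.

At z = 13.2 mm: the cube is present — its section is the full 28×4 rectangle; the cylinder at (7.5, 6.5) does not reach this height (z outside [5, 10]); Taking the union: only the 28×4 cube is present, so the union is just that shape — 1 connected region. The outline is a single polygon with 4 vertices. Extrusion per mm of travel: 0.4 × 0.24 / (π × 0.875²) = 0.039912. Accumulating E over each segment gives final E = 2.5544.

G0 X0.00 Y0.00 Z13.20
G1 X28.00 Y0.00 E1.1175
G1 X28.00 Y4.00 E1.2772
G1 X0.00 Y4.00 E2.3947
G1 X0.00 Y0.00 E2.5544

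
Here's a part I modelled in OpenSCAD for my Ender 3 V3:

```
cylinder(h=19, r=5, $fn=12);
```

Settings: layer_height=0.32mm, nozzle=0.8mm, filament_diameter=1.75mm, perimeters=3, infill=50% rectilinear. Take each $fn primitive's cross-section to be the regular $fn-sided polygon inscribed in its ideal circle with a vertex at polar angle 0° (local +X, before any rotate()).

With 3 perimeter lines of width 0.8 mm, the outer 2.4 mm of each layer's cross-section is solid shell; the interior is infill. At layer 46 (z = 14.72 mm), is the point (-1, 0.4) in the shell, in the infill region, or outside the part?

At z = 14.72 mm: the cylinder: section is a regular 12-gon, circumradius r=5. Overall, the cross-section is a single solid region. The nearest boundary edge runs (-4.33, 2.50)→(-5.00, 0.00); distance from the point to it = 3.76 mm. The point is inside the cross-section and 3.76 mm from the nearest boundary — more than the 2.4 mm shell width (3 × 0.8), so it's in the infill interior.

infill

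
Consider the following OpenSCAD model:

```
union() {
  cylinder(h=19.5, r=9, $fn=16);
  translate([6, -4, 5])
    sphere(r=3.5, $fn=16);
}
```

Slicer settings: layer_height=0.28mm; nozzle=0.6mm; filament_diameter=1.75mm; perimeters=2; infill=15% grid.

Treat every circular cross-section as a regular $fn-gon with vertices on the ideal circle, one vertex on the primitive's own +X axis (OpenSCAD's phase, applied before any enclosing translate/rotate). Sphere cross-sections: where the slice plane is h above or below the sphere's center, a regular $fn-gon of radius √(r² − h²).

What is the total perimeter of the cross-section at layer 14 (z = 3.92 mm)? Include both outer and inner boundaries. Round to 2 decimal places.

At z = 3.92 mm: the r=9 cylinder gives a regular 16-gon of circumradius 9 (constant along its height) (perimeter = 2·16·9.000·sin(180°/16) = 56.19 mm); the r=3.5 sphere at (6, -4) slices to a regular 16-gon of circumradius 3.329 (√(r²−h²) with h=1.08 from center) (perimeter = 2·16·3.329·sin(180°/16) = 20.78 mm); Merging all regions: the regions partially overlap (shared area 26.52 mm²), so the edge portions inside another operand are dropped and the merged outline is re-measured after clipping — boundary = 57.98 mm. Overall, the cross-section is a single solid region. Total boundary length (outer) = 57.98 mm.

57.98 mm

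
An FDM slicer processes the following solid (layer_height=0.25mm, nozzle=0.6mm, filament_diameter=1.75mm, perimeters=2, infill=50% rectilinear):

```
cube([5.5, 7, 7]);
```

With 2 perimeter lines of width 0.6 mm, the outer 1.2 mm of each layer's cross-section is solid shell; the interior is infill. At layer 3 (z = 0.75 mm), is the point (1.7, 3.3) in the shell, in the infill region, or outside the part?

At z = 0.75 mm: the cube is present — its section is the full 5.5×7 rectangle. Overall, the cross-section is a single solid region. The nearest boundary edge runs (0.00, 7.00)→(0.00, 0.00); distance from the point to it = 1.70 mm. The point is inside the cross-section and 1.70 mm from the nearest boundary — more than the 1.2 mm shell width (2 × 0.6), so it's in the infill interior.

infill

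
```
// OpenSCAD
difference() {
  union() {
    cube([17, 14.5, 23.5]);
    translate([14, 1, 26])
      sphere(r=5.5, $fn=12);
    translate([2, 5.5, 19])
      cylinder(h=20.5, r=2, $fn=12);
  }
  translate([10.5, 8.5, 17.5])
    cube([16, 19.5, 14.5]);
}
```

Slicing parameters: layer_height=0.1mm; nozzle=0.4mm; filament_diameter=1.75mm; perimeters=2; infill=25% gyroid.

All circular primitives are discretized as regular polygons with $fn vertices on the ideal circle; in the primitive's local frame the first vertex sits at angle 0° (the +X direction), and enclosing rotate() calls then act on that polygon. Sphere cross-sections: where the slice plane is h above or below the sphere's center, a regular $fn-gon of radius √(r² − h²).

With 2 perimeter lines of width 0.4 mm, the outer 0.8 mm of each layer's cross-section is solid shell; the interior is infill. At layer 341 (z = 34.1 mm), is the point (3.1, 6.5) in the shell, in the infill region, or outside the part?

At z = 34.1 mm: the cube does not reach this height (z outside [0, 23.5]); the sphere at (14, 1) is absent (|z−center|=8.100 > r=5.5); the r=2 cylinder at (2, 5.5) contributes a regular 12-gon of circumradius 2; Merging all regions: only the r=2 cylinder at (2, 5.5) is present, so the union is just that shape — 1 connected region; the cube at (10.5, 8.5) does not reach this height (z outside [17.5, 32]); Subtracting the remaining from the first: none of the subtracted shapes is present at this height, so the result so far is unchanged — 1 connected region. Overall, the cross-section is a single solid region. The nearest boundary edge runs (3.73, 6.50)→(3.00, 7.23); distance from the point to it = 0.45 mm. The point is inside the cross-section, 0.45 mm from the nearest boundary — within the 0.8 mm shell band (2 × 0.4).

shell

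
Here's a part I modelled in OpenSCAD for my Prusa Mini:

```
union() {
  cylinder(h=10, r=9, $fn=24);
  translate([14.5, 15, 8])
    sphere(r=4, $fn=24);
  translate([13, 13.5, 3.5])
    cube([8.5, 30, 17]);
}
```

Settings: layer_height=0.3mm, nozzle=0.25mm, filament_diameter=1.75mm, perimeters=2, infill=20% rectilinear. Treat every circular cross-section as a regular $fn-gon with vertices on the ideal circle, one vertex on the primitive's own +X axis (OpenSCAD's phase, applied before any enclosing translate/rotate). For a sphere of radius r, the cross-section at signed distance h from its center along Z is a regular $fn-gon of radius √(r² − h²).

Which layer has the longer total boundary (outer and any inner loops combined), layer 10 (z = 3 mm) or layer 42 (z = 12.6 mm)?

layer 42 (z = 12.6 mm)

Layer 10 (z = 3): the r=9 cylinder gives a regular 24-gon of circumradius 9 (constant along its height) (perimeter = 2·24·9.000·sin(180°/24) = 56.39 mm); the sphere at (14.5, 15) is not intersected at this z (|z−center|=5.000 > r=4); the cube at (13, 13.5) is absent (z outside [3.5, 20.5]); Merging all regions: only the r=9 cylinder is present, so the union is just that shape — boundary = 56.39 mm. So its perimeter = 56.39 mm. Layer 42 (z = 12.6): the cylinder is not intersected at this z (z outside [0, 10]); the sphere at (14.5, 15) is not intersected at this z (|z−center|=4.600 > r=4); the cube at (13, 13.5) (footprint 8.5×30) is included at this height (perimeter 77.00 mm); Combining (union): only the 8.5×30 cube at (13, 13.5) is present, so the union is just that shape — boundary = 77.00 mm. So its perimeter = 77.00 mm. Layer 42 is larger (77.00 vs 56.39 mm).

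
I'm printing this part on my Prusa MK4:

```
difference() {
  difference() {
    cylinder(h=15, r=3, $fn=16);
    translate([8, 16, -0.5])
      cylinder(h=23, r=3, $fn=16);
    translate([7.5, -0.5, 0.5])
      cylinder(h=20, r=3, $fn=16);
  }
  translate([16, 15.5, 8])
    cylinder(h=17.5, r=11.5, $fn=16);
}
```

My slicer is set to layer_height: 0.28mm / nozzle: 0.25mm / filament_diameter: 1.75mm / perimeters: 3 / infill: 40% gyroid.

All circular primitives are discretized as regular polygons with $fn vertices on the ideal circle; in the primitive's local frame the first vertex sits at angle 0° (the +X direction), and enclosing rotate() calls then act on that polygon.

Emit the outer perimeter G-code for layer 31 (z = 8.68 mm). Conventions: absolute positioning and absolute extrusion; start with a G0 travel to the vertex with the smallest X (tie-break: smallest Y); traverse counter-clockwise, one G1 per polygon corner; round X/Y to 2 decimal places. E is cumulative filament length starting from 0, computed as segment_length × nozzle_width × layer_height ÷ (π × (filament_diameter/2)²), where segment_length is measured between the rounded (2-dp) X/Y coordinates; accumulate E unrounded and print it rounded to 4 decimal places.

G0 X-3.00 Y0.00 Z8.68
G1 X-2.77 Y-1.15 E0.0341
G1 X-2.12 Y-2.12 E0.0681
G1 X-1.15 Y-2.77 E0.1021
G1 X0.00 Y-3.00 E0.1362
G1 X1.15 Y-2.77 E0.1704
G1 X2.12 Y-2.12 E0.2043
G1 X2.77 Y-1.15 E0.2383
G1 X3.00 Y0.00 E0.2724
G1 X2.77 Y1.15 E0.3066
G1 X2.12 Y2.12 E0.3406
G1 X1.15 Y2.77 E0.3745
G1 X0.00 Y3.00 E0.4087
G1 X-1.15 Y2.77 E0.4428
G1 X-2.12 Y2.12 E0.4768
G1 X-2.77 Y1.15 E0.5108
G1 X-3.00 Y0.00 E0.5449

At z = 8.68 mm: the r=3 cylinder contributes a regular 16-gon of circumradius 3; the cylinder at (8, 16): section is a regular 16-gon, circumradius r=3; the r=3 cylinder at (7.5, -0.5) contributes a regular 16-gon of circumradius 3; Subtracting the remaining from the first: starting from the r=3 cylinder, the r=3 cylinder at (8, 16) misses the remaining region (no effect); the r=3 cylinder at (7.5, -0.5) misses the remaining region (no effect) — 1 connected region; the r=11.5 cylinder at (16, 15.5) contributes a regular 16-gon of circumradius 11.5; After the difference (first − rest): starting from the result so far, the r=11.5 cylinder at (16, 15.5) misses the remaining region (no effect) — 1 connected region. The outline is a single polygon with 16 vertices. Extrusion per mm of travel: 0.25 × 0.28 / (π × 0.875²) = 0.029103. Accumulating E over each segment gives final E = 0.5449.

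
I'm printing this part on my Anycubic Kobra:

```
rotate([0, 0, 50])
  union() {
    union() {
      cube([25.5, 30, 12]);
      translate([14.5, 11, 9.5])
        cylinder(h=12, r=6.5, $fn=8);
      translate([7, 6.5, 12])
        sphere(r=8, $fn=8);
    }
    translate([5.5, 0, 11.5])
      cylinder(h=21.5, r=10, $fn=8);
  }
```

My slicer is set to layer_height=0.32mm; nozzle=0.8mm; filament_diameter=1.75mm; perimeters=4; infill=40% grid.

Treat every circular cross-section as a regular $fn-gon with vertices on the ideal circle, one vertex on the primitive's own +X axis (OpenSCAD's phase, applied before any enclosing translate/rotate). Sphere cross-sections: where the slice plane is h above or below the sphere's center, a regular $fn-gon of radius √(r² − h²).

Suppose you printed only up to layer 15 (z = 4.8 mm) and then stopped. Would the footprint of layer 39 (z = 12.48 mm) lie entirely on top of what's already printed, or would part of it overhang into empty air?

part overhangs

Compare the two slices. At z = 4.8: the cube (footprint 25.5×30) is included at this height (area 765.00 mm²); the cylinder at (14.5, 11) is not intersected at this z (z outside [9.5, 21.5]); the r=8 sphere at (7, 6.5) contributes a regular 8-gon of circumradius √(8²−7.2²) = 3.487 (area = (8/2)·3.487²·sin(360°/8) = 34.39 mm²); Merging all regions: the r=8 sphere at (7, 6.5) lies entirely inside the 25.5×30 cube, so the union is just the 25.5×30 cube — area = 765.00 mm²; the cylinder at (5.5, 0) does not reach this height (z outside [11.5, 33]); Combining (union): only the result so far is present, so the union is just that shape — area = 765.00 mm²; (rotated 50° about Z; rotation is an isometry so areas/perimeters/island counts are preserved). At z = 12.48: the cube does not reach this height (z outside [0, 12]); the cylinder at (14.5, 11): section is a regular 8-gon, circumradius r=6.5 (area = (8/2)·6.500²·sin(360°/8) = 119.50 mm²); the sphere at (7, 6.5): section is a regular 8-gon, circumradius = √(r²−h²) = √(8²−0.48²) = 7.986 (area = (8/2)·7.986²·sin(360°/8) = 180.37 mm²); Merging all regions: the regions partially overlap — summed areas 299.87 mm² minus the doubly-counted overlap 36.43 mm² gives 263.43 mm² — area = 263.43 mm²; the r=10 cylinder at (5.5, 0) gives a regular 8-gon of circumradius 10 (constant along its height) (area = (8/2)·10.000²·sin(360°/8) = 282.84 mm²); Taking the union: the regions partially overlap — summed areas 546.28 mm² minus the doubly-counted overlap 115.60 mm² gives 430.67 mm² — area = 430.67 mm²; (whole slice rotated 50° about Z — lengths, areas and connectivity unchanged). Checking containment: at z = 12.48 the cross-section extends beyond the z = 4.8 cross-section by about 163.73 mm².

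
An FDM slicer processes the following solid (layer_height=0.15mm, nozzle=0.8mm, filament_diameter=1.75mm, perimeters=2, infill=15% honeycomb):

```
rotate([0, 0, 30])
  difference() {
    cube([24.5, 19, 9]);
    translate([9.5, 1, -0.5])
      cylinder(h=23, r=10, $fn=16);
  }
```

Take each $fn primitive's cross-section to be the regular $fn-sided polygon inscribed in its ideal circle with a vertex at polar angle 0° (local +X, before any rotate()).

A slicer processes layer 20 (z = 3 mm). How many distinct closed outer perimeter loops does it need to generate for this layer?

At z = 3 mm: the cube (footprint 24.5×19) is included at this height; the cylinder at (9.5, 1): section is a regular 16-gon, circumradius r=10; Subtracting the remaining from the first: starting from the 24.5×19 cube, the r=10 cylinder at (9.5, 1) partially overlaps it — only the 171.85 mm² overlap (of its 306.15 mm²) is removed, clipping the outline — 1 connected region; (rotated 30° about Z; rotation is an isometry so areas/perimeters/island counts are preserved). The result has 1 disconnected region.

1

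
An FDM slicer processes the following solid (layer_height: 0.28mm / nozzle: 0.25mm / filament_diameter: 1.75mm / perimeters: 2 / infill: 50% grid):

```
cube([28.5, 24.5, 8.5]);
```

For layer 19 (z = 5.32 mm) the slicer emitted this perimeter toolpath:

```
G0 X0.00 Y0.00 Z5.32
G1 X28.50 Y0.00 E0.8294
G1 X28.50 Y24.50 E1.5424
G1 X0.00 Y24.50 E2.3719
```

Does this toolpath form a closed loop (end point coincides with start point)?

Start point (G0): (0.00, 0.00). End point (last G1): the path does not return to the start — open.

no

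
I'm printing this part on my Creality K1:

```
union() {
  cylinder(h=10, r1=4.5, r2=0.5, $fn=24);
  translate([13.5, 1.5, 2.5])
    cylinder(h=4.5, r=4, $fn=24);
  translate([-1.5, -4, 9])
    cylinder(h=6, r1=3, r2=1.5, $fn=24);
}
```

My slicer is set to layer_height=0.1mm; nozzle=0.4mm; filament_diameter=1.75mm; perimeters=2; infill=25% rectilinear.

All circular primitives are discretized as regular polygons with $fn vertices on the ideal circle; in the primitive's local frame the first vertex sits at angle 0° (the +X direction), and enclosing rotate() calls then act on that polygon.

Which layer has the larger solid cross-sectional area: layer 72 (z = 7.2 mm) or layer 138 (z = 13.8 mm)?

layer 138 (z = 13.8 mm)

Layer 72 (z = 7.2): the cone: at t=0.720 of its height the radius interpolates to r₁+(r₂−r₁)t = 1.620, giving a regular 24-gon of that circumradius (area = (24/2)·1.620²·sin(360°/24) = 8.15 mm²); the cylinder at (13.5, 1.5) is not intersected at this z (z outside [2.5, 7]); the cone at (-1.5, -4) is not intersected at this z (z outside [9, 15]); Combining (union): only the cone is present, so the union is just that shape — area = 8.15 mm². So its area = 8.15 mm². Layer 138 (z = 13.8): the cone is absent (z outside [0, 10]); the cylinder at (13.5, 1.5) does not reach this height (z outside [2.5, 7]); the cone at (-1.5, -4) contributes a regular 24-gon of circumradius 1.800 (interpolated between r1=3 and r2=1.5 at t=0.800) (area = (24/2)·1.800²·sin(360°/24) = 10.06 mm²); Taking the union: only the cone at (-1.5, -4) is present, so the union is just that shape — area = 10.06 mm². So its area = 10.06 mm². Layer 138 is larger (10.06 vs 8.15 mm²).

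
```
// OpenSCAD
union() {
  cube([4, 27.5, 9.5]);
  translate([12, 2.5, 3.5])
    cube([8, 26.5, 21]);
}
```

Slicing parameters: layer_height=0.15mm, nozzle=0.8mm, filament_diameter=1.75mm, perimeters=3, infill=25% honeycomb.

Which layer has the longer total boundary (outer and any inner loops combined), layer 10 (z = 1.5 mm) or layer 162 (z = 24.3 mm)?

Layer 10 (z = 1.5): the 4×27.5 cube contributes its full rectangle (perimeter 63.00 mm); the cube at (12, 2.5) does not reach this height (z outside [3.5, 24.5]); Taking the union: only the 4×27.5 cube is present, so the union is just that shape — boundary = 63.00 mm. So its perimeter = 63.00 mm. Layer 162 (z = 24.3): the cube is absent (z outside [0, 9.5]); the cube at (12, 2.5) is present — its section is the full 8×26.5 rectangle (perimeter 69.00 mm); Merging all regions: only the 8×26.5 cube at (12, 2.5) is present, so the union is just that shape — boundary = 69.00 mm. So its perimeter = 69.00 mm. Layer 162 is larger (69.00 vs 63.00 mm).

layer 162 (z = 24.3 mm)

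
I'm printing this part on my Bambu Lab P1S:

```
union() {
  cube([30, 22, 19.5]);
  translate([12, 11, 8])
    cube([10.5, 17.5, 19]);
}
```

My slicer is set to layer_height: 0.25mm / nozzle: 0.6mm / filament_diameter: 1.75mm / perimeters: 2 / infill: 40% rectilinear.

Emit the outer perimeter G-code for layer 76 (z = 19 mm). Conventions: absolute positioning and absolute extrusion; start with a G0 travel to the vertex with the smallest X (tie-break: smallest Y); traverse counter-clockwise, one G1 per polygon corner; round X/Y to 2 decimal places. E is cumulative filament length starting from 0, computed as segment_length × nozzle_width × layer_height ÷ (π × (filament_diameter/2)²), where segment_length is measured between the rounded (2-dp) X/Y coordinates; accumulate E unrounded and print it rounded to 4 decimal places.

At z = 19 mm: the cube (footprint 30×22) is included at this height; the 10.5×17.5 cube at (12, 11) contributes its full rectangle; Combining (union): the regions partially overlap (shared area 115.50 mm²), so overlapping operands fuse into one piece — 1 connected region. The outline is a single polygon with 8 vertices. Extrusion per mm of travel: 0.6 × 0.25 / (π × 0.875²) = 0.062363. Accumulating E over each segment gives final E = 7.2964.

G0 X0.00 Y0.00 Z19.00
G1 X30.00 Y0.00 E1.8709
G1 X30.00 Y22.00 E3.2429
G1 X22.50 Y22.00 E3.7106
G1 X22.50 Y28.50 E4.1159
G1 X12.00 Y28.50 E4.7708
G1 X12.00 Y22.00 E5.1761
G1 X0.00 Y22.00 E5.9245
G1 X0.00 Y0.00 E7.2964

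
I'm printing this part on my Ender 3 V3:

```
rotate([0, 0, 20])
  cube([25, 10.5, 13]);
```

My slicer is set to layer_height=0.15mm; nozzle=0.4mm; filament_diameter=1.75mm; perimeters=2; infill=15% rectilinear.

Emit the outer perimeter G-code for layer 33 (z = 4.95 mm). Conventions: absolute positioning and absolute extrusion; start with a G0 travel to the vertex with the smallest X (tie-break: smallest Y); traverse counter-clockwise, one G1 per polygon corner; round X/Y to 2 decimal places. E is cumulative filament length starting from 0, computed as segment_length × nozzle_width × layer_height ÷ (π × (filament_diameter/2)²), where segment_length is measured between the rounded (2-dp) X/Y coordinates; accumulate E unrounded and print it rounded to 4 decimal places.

G0 X-3.59 Y9.87 Z4.95
G1 X0.00 Y0.00 E0.2620
G1 X23.49 Y8.55 E0.8856
G1 X19.90 Y18.42 E1.1475
G1 X-3.59 Y9.87 E1.7711

At z = 4.95 mm: the cube (footprint 25×10.5) is included at this height; (rotated 20° about Z; rotation is an isometry so areas/perimeters/island counts are preserved). The outline is a single polygon with 4 vertices. Extrusion per mm of travel: 0.4 × 0.15 / (π × 0.875²) = 0.024945. Accumulating E over each segment gives final E = 1.7711.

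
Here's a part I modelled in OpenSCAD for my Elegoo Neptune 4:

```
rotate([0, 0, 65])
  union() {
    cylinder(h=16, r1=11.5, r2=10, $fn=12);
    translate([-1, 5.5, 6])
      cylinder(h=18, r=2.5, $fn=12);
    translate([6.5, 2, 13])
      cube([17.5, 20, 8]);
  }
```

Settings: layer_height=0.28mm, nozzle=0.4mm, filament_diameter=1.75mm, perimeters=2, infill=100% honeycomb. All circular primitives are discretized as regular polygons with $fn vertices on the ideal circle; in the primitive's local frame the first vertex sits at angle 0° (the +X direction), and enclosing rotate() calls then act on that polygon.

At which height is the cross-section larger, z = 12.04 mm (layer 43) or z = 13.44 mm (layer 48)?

Layer 43 (z = 12.04): the cone: at t=0.752 of its height the radius interpolates to r₁+(r₂−r₁)t = 10.371, giving a regular 12-gon of that circumradius (area = (12/2)·10.371²·sin(360°/12) = 322.69 mm²); the r=2.5 cylinder at (-1, 5.5) contributes a regular 12-gon of circumradius 2.5 (area = (12/2)·2.500²·sin(360°/12) = 18.75 mm²); the cube at (6.5, 2) is absent (z outside [13, 21]); Merging all regions: the r=2.5 cylinder at (-1, 5.5) lies entirely inside the cone, so the union is just the cone — area = 322.69 mm²; (rotated 65° about Z; rotation is an isometry so areas/perimeters/island counts are preserved). So its area = 322.69 mm². Layer 48 (z = 13.44): the cone contributes a regular 12-gon of circumradius 10.240 (interpolated between r1=11.5 and r2=10 at t=0.840) (area = (12/2)·10.240²·sin(360°/12) = 314.57 mm²); the cylinder at (-1, 5.5): section is a regular 12-gon, circumradius r=2.5 (area = (12/2)·2.500²·sin(360°/12) = 18.75 mm²); the cube at (6.5, 2) is present — its section is the full 17.5×20 rectangle (area 350.00 mm²); Merging all regions: the regions partially overlap — summed areas 683.32 mm² minus the doubly-counted overlap 30.25 mm² gives 653.08 mm² — area = 653.08 mm²; (whole slice rotated 65° about Z — lengths, areas and connectivity unchanged). So its area = 653.08 mm². Layer 48 is larger (653.08 vs 322.69 mm²).

layer 48 (z = 13.44 mm)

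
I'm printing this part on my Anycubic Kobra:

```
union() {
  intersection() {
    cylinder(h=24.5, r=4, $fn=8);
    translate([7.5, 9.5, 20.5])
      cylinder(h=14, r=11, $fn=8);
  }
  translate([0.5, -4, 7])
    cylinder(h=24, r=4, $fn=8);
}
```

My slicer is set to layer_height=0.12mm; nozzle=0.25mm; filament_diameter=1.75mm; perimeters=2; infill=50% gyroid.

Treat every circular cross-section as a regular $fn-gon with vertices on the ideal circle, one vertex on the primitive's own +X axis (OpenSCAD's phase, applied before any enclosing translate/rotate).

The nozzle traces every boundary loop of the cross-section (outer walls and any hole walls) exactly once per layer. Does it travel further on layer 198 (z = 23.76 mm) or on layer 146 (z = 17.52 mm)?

layer 198 (z = 23.76 mm)

Layer 198 (z = 23.76): the r=4 cylinder contributes a regular 8-gon of circumradius 4 (perimeter = 2·8·4.000·sin(180°/8) = 24.49 mm); the r=11 cylinder at (7.5, 9.5) contributes a regular 8-gon of circumradius 11 (perimeter = 2·8·11.000·sin(180°/8) = 67.35 mm); Keeping only the common overlap: the r=11 cylinder at (7.5, 9.5) partially overlaps the r=4 cylinder; clipping to the common part keeps 9.66 mm² — boundary = 13.91 mm; the cylinder at (0.5, -4): section is a regular 8-gon, circumradius r=4 (perimeter = 2·8·4.000·sin(180°/8) = 24.49 mm); Merging all regions: the 2 present regions are separate (no shared area or edge), so areas and boundary lengths simply add and each stays a separate island — boundary = 38.40 mm. So its perimeter = 38.40 mm. Layer 146 (z = 17.52): the cylinder: section is a regular 8-gon, circumradius r=4 (perimeter = 2·8·4.000·sin(180°/8) = 24.49 mm); the cylinder at (7.5, 9.5) is absent (z outside [20.5, 34.5]); Keeping only the common overlap: at least one operand is absent at this height, so nothing remains; the cylinder at (0.5, -4): section is a regular 8-gon, circumradius r=4 (perimeter = 2·8·4.000·sin(180°/8) = 24.49 mm); Taking the union: only the r=4 cylinder at (0.5, -4) is present, so the union is just that shape — boundary = 24.49 mm. So its perimeter = 24.49 mm. Layer 198 is larger (38.40 vs 24.49 mm).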